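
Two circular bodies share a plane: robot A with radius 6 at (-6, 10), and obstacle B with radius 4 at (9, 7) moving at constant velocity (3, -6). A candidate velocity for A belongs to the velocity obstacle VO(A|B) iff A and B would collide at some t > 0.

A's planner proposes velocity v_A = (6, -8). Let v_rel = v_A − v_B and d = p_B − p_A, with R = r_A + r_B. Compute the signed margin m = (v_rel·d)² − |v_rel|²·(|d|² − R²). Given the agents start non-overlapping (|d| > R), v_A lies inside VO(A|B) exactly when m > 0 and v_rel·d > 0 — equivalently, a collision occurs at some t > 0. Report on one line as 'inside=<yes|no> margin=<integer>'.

d = (15, -3),  |d|² = 234;  R = 6+4 = 10,  c = 234−10² = 134
v_rel = (3, -2),  |v_rel|² = 13;  v_rel·d = (3)·(15) + (-2)·(-3) = 51
13·t² − 102·t + 134 = 0  ⇒  m = 51² − 13·134 = 859
m = 859 > 0,  v_rel·d = 51 > 0  ⇒  inside

inside=yes margin=859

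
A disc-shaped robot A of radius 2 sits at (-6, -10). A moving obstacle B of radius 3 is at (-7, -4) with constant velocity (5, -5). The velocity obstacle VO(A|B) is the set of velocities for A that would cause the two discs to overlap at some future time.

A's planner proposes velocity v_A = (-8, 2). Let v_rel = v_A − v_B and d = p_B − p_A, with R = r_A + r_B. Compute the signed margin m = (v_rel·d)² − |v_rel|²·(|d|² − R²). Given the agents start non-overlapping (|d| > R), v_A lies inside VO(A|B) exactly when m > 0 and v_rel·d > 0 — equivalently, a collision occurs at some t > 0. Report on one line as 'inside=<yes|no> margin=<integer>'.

d = (-1, 6),  |d|² = 37;  R = 2+3 = 5,  c = 37−5² = 12
v_rel = (-13, 7),  |v_rel|² = 218;  v_rel·d = (-13)·(-1) + (7)·(6) = 55
218·t² − 110·t + 12 = 0  ⇒  m = 55² − 218·12 = 409
m = 409 > 0,  v_rel·d = 55 > 0  ⇒  inside

inside=yes margin=409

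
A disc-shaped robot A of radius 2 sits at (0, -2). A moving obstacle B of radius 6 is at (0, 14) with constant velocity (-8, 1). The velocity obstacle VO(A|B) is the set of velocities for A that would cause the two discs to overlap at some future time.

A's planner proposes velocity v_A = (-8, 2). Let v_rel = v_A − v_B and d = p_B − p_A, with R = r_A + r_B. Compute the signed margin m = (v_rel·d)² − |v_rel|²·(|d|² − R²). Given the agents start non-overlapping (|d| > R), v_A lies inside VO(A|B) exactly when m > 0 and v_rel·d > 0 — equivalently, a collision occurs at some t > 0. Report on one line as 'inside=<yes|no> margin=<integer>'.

d = (0, 16),  |d|² = 256;  R = 2+6 = 8,  c = 256−8² = 192
v_rel = (0, 1),  |v_rel|² = 1;  v_rel·d = (0)·(0) + (1)·(16) = 16
1·t² − 32·t + 192 = 0  ⇒  m = 16² − 1·192 = 64
m = 64 > 0,  v_rel·d = 16 > 0  ⇒  inside

inside=yes margin=64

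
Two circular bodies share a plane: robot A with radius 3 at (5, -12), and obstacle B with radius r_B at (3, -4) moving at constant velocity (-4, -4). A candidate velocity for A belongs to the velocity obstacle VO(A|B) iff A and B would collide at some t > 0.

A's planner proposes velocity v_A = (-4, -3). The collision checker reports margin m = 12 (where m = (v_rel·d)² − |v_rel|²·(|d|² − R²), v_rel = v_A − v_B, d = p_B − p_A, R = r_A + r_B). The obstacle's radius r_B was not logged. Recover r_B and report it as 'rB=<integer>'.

m = 12
d = (-2, 8);  v_rel = (0, 1),  |v_rel|² = 1
v_rel×d = (0)·(8) − (1)·(-2) = 2
since m = R²·1 − 2²:  R² = (4 + 12) / 1 = 16
R = √16 = 4  ⇒  r_B = 4 − 3 = 1

rB=1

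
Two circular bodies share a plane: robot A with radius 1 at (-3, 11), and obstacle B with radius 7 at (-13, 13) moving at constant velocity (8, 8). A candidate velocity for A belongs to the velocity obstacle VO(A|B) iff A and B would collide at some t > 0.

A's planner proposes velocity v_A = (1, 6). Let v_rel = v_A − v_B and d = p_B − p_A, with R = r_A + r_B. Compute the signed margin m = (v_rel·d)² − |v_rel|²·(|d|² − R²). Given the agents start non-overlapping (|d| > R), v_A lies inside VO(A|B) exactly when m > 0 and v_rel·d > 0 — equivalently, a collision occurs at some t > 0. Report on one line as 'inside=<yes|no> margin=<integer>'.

d = (-10, 2),  |d|² = 104;  R = 1+7 = 8,  c = 104−8² = 40
v_rel = (-7, -2),  |v_rel|² = 53;  v_rel·d = (-7)·(-10) + (-2)·(2) = 66
53·t² − 132·t + 40 = 0  ⇒  m = 66² − 53·40 = 2236
m = 2236 > 0,  v_rel·d = 66 > 0  ⇒  inside

inside=yes margin=2236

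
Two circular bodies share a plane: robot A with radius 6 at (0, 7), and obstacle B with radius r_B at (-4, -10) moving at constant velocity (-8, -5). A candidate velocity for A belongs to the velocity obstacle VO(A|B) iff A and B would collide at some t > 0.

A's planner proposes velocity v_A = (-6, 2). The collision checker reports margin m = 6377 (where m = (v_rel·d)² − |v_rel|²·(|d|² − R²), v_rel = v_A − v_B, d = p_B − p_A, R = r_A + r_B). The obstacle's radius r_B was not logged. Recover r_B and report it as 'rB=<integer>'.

m = 6377
d = (-4, -17);  v_rel = (2, 7),  |v_rel|² = 53
v_rel×d = (2)·(-17) − (7)·(-4) = -6
since m = R²·53 − (-6)²:  R² = (36 + 6377) / 53 = 121
R = √121 = 11  ⇒  r_B = 11 − 6 = 5

rB=5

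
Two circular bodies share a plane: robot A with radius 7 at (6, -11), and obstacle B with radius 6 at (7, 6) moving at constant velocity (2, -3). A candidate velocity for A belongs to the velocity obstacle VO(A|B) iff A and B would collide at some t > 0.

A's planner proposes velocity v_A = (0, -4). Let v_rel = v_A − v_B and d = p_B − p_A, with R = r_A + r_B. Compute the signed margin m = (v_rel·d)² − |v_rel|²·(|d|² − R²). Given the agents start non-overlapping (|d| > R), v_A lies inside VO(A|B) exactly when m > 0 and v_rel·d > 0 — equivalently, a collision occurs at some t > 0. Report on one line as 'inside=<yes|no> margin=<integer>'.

d = (1, 17),  |d|² = 290;  R = 7+6 = 13,  c = 290−13² = 121
v_rel = (-2, -1),  |v_rel|² = 5;  v_rel·d = (-2)·(1) + (-1)·(17) = -19
5·t² + 38·t + 121 = 0  ⇒  m = (-19)² − 5·121 = -244
m = -244 < 0,  v_rel·d = -19 < 0  ⇒  outside

inside=no margin=-244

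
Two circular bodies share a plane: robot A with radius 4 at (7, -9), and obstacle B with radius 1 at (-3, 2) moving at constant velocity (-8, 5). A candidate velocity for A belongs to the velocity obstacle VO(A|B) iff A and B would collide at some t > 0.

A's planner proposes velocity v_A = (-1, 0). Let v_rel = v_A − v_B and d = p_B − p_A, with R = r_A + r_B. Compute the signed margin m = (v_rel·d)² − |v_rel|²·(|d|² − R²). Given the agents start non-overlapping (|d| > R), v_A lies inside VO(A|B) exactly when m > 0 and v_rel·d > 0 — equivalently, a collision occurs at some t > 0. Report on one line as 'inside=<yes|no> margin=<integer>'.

d = (-10, 11),  |d|² = 221;  R = 4+1 = 5,  c = 221−5² = 196
v_rel = (7, -5),  |v_rel|² = 74;  v_rel·d = (7)·(-10) + (-5)·(11) = -125
74·t² + 250·t + 196 = 0  ⇒  m = (-125)² − 74·196 = 1121
m = 1121 > 0,  v_rel·d = -125 < 0  ⇒  outside

inside=no margin=1121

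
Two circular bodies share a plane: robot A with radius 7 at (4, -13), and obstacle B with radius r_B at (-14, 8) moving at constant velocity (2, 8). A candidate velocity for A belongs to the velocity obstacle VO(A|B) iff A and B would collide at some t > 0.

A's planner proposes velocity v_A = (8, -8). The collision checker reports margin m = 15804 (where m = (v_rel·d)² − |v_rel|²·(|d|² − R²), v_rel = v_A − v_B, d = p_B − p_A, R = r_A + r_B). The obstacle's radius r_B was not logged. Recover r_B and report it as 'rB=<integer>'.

m = 15804
d = (-18, 21);  v_rel = (6, -16),  |v_rel|² = 292
v_rel×d = (6)·(21) − (-16)·(-18) = -162
since m = R²·292 − (-162)²:  R² = (26244 + 15804) / 292 = 144
R = √144 = 12  ⇒  r_B = 12 − 7 = 5

rB=5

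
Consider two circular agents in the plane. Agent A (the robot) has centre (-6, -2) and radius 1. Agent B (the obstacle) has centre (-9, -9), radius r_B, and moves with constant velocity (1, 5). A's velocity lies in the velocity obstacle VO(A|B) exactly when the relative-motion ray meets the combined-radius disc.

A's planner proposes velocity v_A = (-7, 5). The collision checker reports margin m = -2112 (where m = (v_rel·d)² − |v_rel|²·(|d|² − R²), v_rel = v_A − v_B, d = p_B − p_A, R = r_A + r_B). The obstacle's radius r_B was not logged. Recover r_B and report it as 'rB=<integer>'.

m = -2112
d = (-3, -7);  v_rel = (-8, 0),  |v_rel|² = 64
v_rel×d = (-8)·(-7) − (0)·(-3) = 56
since m = R²·64 − 56²:  R² = (3136 + -2112) / 64 = 16
R = √16 = 4  ⇒  r_B = 4 − 1 = 3

rB=3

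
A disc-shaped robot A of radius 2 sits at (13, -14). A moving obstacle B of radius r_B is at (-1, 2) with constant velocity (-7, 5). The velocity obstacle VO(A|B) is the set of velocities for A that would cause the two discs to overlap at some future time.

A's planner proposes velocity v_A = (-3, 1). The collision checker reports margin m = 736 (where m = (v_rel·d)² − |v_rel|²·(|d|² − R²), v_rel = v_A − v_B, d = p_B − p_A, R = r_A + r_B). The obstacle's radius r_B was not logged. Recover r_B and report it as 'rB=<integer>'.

m = 736
d = (-14, 16);  v_rel = (4, -4),  |v_rel|² = 32
v_rel×d = (4)·(16) − (-4)·(-14) = 8
since m = R²·32 − 8²:  R² = (64 + 736) / 32 = 25
R = √25 = 5  ⇒  r_B = 5 − 2 = 3

rB=3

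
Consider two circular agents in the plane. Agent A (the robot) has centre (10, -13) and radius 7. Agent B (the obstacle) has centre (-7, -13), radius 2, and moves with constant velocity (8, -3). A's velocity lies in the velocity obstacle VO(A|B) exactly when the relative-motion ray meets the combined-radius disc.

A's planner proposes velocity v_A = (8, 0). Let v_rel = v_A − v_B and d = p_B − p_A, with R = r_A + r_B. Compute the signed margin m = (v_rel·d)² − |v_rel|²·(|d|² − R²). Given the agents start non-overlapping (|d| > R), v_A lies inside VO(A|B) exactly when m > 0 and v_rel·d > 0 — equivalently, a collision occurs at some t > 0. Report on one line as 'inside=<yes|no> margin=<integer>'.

d = (-17, 0),  |d|² = 289;  R = 7+2 = 9,  c = 289−9² = 208
v_rel = (0, 3),  |v_rel|² = 9;  v_rel·d = (0)·(-17) + (3)·(0) = 0
9·t² − 0·t + 208 = 0  ⇒  m = 0² − 9·208 = -1872
m = -1872 < 0,  v_rel·d = 0 = 0  ⇒  outside

inside=no margin=-1872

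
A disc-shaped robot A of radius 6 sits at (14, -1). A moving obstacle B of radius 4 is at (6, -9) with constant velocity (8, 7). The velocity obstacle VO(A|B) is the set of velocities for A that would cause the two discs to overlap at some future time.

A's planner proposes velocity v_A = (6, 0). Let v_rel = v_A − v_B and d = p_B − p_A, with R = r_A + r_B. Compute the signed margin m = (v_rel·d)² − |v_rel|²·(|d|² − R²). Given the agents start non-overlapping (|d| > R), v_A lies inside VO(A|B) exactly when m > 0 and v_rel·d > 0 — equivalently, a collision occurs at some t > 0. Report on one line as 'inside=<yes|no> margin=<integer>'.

d = (-8, -8),  |d|² = 128;  R = 6+4 = 10,  c = 128−10² = 28
v_rel = (-2, -7),  |v_rel|² = 53;  v_rel·d = (-2)·(-8) + (-7)·(-8) = 72
53·t² − 144·t + 28 = 0  ⇒  m = 72² − 53·28 = 3700
m = 3700 > 0,  v_rel·d = 72 > 0  ⇒  inside

inside=yes margin=3700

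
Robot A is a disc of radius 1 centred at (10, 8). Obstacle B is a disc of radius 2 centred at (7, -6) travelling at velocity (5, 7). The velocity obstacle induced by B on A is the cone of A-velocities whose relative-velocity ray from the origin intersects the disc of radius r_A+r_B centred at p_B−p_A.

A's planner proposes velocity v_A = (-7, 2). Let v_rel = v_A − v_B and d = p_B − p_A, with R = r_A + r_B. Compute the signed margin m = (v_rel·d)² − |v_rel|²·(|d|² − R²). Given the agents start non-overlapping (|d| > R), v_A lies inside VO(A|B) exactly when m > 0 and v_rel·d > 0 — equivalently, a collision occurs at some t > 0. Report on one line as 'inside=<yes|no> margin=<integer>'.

d = (-3, -14),  |d|² = 205;  R = 1+2 = 3,  c = 205−3² = 196
v_rel = (-12, -5),  |v_rel|² = 169;  v_rel·d = (-12)·(-3) + (-5)·(-14) = 106
169·t² − 212·t + 196 = 0  ⇒  m = 106² − 169·196 = -21888
m = -21888 < 0,  v_rel·d = 106 > 0  ⇒  outside

inside=no margin=-21888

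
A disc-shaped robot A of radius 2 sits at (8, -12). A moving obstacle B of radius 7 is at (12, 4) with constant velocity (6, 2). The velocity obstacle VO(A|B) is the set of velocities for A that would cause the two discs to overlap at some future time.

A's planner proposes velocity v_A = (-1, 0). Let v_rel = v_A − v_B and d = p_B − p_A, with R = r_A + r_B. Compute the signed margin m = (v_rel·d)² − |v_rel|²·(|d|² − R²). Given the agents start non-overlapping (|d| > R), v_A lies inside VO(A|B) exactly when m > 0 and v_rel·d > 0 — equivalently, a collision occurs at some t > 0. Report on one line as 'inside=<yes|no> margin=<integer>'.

d = (4, 16),  |d|² = 272;  R = 2+7 = 9,  c = 272−9² = 191
v_rel = (-7, -2),  |v_rel|² = 53;  v_rel·d = (-7)·(4) + (-2)·(16) = -60
53·t² + 120·t + 191 = 0  ⇒  m = (-60)² − 53·191 = -6523
m = -6523 < 0,  v_rel·d = -60 < 0  ⇒  outside

inside=no margin=-6523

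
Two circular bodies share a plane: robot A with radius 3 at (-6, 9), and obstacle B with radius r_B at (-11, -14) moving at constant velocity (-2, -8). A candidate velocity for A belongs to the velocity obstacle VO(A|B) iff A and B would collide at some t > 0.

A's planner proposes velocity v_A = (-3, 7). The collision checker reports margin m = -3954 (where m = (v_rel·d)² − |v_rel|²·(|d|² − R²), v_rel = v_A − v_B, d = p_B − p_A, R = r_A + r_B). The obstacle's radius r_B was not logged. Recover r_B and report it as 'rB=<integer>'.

m = -3954
d = (-5, -23);  v_rel = (-1, 15),  |v_rel|² = 226
v_rel×d = (-1)·(-23) − (15)·(-5) = 98
since m = R²·226 − 98²:  R² = (9604 + -3954) / 226 = 25
R = √25 = 5  ⇒  r_B = 5 − 3 = 2

rB=2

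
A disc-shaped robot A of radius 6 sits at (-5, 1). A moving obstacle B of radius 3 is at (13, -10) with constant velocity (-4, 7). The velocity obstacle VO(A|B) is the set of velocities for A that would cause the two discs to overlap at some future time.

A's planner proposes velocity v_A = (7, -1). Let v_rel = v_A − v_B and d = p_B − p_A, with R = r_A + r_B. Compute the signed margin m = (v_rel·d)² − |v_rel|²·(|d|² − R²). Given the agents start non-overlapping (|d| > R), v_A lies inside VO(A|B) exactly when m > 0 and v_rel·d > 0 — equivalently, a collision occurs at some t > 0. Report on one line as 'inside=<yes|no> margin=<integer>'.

d = (18, -11),  |d|² = 445;  R = 6+3 = 9,  c = 445−9² = 364
v_rel = (11, -8),  |v_rel|² = 185;  v_rel·d = (11)·(18) + (-8)·(-11) = 286
185·t² − 572·t + 364 = 0  ⇒  m = 286² − 185·364 = 14456
m = 14456 > 0,  v_rel·d = 286 > 0  ⇒  inside

inside=yes margin=14456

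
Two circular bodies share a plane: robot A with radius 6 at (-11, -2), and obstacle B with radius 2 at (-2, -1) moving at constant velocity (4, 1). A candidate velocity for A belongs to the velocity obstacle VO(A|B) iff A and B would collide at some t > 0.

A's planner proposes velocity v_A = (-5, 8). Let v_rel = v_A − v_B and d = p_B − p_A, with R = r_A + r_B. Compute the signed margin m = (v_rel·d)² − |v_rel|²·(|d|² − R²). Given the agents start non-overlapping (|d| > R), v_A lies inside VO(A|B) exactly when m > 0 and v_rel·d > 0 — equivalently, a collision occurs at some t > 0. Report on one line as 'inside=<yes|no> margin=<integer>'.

d = (9, 1),  |d|² = 82;  R = 6+2 = 8,  c = 82−8² = 18
v_rel = (-9, 7),  |v_rel|² = 130;  v_rel·d = (-9)·(9) + (7)·(1) = -74
130·t² + 148·t + 18 = 0  ⇒  m = (-74)² − 130·18 = 3136
m = 3136 > 0,  v_rel·d = -74 < 0  ⇒  outside

inside=no margin=3136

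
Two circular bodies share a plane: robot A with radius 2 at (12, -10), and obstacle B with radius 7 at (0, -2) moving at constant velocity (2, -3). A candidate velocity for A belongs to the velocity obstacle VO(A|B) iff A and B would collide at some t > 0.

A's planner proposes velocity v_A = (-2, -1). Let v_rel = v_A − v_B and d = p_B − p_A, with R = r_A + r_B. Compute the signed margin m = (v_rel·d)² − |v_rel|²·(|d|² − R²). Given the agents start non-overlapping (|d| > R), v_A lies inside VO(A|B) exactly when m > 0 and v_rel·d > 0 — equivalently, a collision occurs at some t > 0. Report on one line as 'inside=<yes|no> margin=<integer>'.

d = (-12, 8),  |d|² = 208;  R = 2+7 = 9,  c = 208−9² = 127
v_rel = (-4, 2),  |v_rel|² = 20;  v_rel·d = (-4)·(-12) + (2)·(8) = 64
20·t² − 128·t + 127 = 0  ⇒  m = 64² − 20·127 = 1556
m = 1556 > 0,  v_rel·d = 64 > 0  ⇒  inside

inside=yes margin=1556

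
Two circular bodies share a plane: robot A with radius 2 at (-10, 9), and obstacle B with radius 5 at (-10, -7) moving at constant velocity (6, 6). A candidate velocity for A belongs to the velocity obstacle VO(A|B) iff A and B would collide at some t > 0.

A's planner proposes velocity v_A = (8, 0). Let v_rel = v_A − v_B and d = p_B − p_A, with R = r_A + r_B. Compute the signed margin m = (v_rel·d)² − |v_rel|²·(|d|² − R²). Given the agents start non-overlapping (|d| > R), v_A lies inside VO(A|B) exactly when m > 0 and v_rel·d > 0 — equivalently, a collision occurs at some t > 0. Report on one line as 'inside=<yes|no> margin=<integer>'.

d = (0, -16),  |d|² = 256;  R = 2+5 = 7,  c = 256−7² = 207
v_rel = (2, -6),  |v_rel|² = 40;  v_rel·d = (2)·(0) + (-6)·(-16) = 96
40·t² − 192·t + 207 = 0  ⇒  m = 96² − 40·207 = 936
m = 936 > 0,  v_rel·d = 96 > 0  ⇒  inside

inside=yes margin=936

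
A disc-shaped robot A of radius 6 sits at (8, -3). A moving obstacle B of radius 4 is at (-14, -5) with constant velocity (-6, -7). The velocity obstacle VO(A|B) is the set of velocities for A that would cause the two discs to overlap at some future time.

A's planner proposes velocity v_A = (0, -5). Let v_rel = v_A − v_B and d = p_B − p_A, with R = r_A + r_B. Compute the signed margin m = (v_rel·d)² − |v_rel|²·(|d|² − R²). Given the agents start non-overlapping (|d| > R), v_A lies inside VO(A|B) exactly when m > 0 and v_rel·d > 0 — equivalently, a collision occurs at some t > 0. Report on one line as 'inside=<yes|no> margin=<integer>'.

d = (-22, -2),  |d|² = 488;  R = 6+4 = 10,  c = 488−10² = 388
v_rel = (6, 2),  |v_rel|² = 40;  v_rel·d = (6)·(-22) + (2)·(-2) = -136
40·t² + 272·t + 388 = 0  ⇒  m = (-136)² − 40·388 = 2976
m = 2976 > 0,  v_rel·d = -136 < 0  ⇒  outside

inside=no margin=2976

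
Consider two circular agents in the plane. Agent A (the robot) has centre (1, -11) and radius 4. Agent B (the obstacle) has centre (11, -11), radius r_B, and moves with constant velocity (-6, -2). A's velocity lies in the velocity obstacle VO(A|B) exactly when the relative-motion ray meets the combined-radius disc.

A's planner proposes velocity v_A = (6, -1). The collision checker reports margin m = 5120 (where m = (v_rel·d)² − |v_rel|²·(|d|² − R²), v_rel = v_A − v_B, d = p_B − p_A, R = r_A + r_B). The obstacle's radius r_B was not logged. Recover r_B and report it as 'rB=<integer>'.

m = 5120
d = (10, 0);  v_rel = (12, 1),  |v_rel|² = 145
v_rel×d = (12)·(0) − (1)·(10) = -10
since m = R²·145 − (-10)²:  R² = (100 + 5120) / 145 = 36
R = √36 = 6  ⇒  r_B = 6 − 4 = 2

rB=2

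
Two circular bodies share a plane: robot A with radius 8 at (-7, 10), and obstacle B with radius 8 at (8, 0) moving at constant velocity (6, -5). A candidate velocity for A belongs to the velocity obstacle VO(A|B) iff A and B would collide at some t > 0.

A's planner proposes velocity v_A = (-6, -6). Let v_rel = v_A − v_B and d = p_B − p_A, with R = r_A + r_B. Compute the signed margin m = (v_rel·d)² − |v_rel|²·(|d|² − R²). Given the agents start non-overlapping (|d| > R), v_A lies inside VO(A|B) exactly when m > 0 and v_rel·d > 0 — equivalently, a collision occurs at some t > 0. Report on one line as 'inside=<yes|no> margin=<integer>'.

d = (15, -10),  |d|² = 325;  R = 8+8 = 16,  c = 325−16² = 69
v_rel = (-12, -1),  |v_rel|² = 145;  v_rel·d = (-12)·(15) + (-1)·(-10) = -170
145·t² + 340·t + 69 = 0  ⇒  m = (-170)² − 145·69 = 18895
m = 18895 > 0,  v_rel·d = -170 < 0  ⇒  outside

inside=no margin=18895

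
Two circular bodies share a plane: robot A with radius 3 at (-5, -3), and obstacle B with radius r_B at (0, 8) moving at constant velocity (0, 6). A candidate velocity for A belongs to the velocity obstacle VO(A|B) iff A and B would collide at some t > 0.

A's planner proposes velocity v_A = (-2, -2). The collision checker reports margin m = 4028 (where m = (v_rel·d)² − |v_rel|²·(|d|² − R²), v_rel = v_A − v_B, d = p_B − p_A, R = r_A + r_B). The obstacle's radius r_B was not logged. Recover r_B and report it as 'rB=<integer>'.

m = 4028
d = (5, 11);  v_rel = (-2, -8),  |v_rel|² = 68
v_rel×d = (-2)·(11) − (-8)·(5) = 18
since m = R²·68 − 18²:  R² = (324 + 4028) / 68 = 64
R = √64 = 8  ⇒  r_B = 8 − 3 = 5

rB=5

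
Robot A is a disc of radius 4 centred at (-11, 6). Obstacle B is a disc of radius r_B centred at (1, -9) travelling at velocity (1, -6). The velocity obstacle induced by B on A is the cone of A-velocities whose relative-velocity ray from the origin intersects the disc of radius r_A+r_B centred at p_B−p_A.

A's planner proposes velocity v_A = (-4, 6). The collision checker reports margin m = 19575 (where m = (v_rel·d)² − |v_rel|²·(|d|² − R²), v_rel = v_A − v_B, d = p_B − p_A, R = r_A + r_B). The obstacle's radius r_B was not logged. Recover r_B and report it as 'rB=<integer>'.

m = 19575
d = (12, -15);  v_rel = (-5, 12),  |v_rel|² = 169
v_rel×d = (-5)·(-15) − (12)·(12) = -69
since m = R²·169 − (-69)²:  R² = (4761 + 19575) / 169 = 144
R = √144 = 12  ⇒  r_B = 12 − 4 = 8

rB=8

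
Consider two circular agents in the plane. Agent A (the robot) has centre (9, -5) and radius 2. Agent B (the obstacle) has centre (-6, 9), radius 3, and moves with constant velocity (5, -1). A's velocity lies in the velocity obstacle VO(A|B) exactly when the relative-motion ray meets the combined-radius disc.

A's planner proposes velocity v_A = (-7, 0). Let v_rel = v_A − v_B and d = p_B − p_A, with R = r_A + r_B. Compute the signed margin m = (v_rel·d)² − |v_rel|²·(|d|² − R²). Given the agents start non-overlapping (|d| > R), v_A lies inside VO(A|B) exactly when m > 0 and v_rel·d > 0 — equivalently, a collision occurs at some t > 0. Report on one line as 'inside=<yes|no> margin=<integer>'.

d = (-15, 14),  |d|² = 421;  R = 2+3 = 5,  c = 421−5² = 396
v_rel = (-12, 1),  |v_rel|² = 145;  v_rel·d = (-12)·(-15) + (1)·(14) = 194
145·t² − 388·t + 396 = 0  ⇒  m = 194² − 145·396 = -19784
m = -19784 < 0,  v_rel·d = 194 > 0  ⇒  outside

inside=no margin=-19784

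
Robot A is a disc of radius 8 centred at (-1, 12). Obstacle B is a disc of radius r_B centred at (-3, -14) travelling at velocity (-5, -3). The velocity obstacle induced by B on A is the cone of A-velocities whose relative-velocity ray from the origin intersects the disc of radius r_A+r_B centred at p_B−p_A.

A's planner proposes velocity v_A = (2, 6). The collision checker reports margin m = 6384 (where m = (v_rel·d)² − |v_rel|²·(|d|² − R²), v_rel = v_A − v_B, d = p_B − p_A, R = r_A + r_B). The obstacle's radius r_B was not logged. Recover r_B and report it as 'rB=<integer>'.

m = 6384
d = (-2, -26);  v_rel = (7, 9),  |v_rel|² = 130
v_rel×d = (7)·(-26) − (9)·(-2) = -164
since m = R²·130 − (-164)²:  R² = (26896 + 6384) / 130 = 256
R = √256 = 16  ⇒  r_B = 16 − 8 = 8

rB=8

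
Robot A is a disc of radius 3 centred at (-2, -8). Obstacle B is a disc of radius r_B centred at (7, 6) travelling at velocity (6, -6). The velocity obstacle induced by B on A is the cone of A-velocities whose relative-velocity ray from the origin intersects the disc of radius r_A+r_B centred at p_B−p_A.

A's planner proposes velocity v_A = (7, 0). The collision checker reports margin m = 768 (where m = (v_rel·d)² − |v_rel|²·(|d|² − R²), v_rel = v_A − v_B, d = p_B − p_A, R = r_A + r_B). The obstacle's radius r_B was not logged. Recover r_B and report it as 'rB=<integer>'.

m = 768
d = (9, 14);  v_rel = (1, 6),  |v_rel|² = 37
v_rel×d = (1)·(14) − (6)·(9) = -40
since m = R²·37 − (-40)²:  R² = (1600 + 768) / 37 = 64
R = √64 = 8  ⇒  r_B = 8 − 3 = 5

rB=5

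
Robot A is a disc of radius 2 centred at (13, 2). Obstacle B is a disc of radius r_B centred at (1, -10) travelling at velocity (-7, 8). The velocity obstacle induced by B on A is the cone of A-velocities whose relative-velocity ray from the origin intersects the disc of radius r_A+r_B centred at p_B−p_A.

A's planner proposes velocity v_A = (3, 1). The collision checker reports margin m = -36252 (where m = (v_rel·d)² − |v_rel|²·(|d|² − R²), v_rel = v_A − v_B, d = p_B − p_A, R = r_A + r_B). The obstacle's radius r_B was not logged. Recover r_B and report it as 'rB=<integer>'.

m = -36252
d = (-12, -12);  v_rel = (10, -7),  |v_rel|² = 149
v_rel×d = (10)·(-12) − (-7)·(-12) = -204
since m = R²·149 − (-204)²:  R² = (41616 + -36252) / 149 = 36
R = √36 = 6  ⇒  r_B = 6 − 2 = 4

rB=4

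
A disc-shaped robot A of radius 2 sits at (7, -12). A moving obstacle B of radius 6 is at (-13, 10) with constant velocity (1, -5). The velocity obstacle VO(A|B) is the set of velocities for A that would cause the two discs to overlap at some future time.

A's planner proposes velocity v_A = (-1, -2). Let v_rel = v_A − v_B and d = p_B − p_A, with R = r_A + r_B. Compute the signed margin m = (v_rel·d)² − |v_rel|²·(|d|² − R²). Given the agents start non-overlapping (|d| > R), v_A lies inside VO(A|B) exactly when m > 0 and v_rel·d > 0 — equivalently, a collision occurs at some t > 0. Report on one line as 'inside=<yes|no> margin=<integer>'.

d = (-20, 22),  |d|² = 884;  R = 2+6 = 8,  c = 884−8² = 820
v_rel = (-2, 3),  |v_rel|² = 13;  v_rel·d = (-2)·(-20) + (3)·(22) = 106
13·t² − 212·t + 820 = 0  ⇒  m = 106² − 13·820 = 576
m = 576 > 0,  v_rel·d = 106 > 0  ⇒  inside

inside=yes margin=576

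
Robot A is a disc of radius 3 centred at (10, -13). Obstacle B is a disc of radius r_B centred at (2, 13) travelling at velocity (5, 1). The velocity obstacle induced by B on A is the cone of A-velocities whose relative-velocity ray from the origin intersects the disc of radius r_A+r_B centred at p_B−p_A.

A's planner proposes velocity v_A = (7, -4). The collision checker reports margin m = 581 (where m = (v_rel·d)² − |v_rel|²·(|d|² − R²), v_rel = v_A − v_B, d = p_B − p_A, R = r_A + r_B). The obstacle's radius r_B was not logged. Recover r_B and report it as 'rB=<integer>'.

m = 581
d = (-8, 26);  v_rel = (2, -5),  |v_rel|² = 29
v_rel×d = (2)·(26) − (-5)·(-8) = 12
since m = R²·29 − 12²:  R² = (144 + 581) / 29 = 25
R = √25 = 5  ⇒  r_B = 5 − 3 = 2

rB=2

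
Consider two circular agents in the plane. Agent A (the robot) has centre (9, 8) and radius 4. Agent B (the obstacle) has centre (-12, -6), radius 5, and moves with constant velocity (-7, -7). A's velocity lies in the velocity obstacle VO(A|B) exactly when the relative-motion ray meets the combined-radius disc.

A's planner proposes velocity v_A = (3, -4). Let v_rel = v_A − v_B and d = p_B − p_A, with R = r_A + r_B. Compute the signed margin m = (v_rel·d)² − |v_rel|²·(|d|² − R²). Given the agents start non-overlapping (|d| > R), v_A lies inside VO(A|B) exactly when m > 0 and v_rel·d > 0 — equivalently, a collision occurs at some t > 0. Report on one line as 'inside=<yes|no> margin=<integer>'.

d = (-21, -14),  |d|² = 637;  R = 4+5 = 9,  c = 637−9² = 556
v_rel = (10, 3),  |v_rel|² = 109;  v_rel·d = (10)·(-21) + (3)·(-14) = -252
109·t² + 504·t + 556 = 0  ⇒  m = (-252)² − 109·556 = 2900
m = 2900 > 0,  v_rel·d = -252 < 0  ⇒  outside

inside=no margin=2900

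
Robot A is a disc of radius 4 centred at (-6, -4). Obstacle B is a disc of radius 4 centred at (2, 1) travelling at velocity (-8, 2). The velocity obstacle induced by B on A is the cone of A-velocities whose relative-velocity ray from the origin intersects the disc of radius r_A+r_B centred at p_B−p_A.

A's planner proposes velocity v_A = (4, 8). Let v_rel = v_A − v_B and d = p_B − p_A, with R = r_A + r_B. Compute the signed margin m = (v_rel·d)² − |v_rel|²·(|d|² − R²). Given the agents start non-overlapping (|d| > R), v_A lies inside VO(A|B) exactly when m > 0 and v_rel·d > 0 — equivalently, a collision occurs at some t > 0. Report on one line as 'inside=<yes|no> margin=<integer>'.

d = (8, 5),  |d|² = 89;  R = 4+4 = 8,  c = 89−8² = 25
v_rel = (12, 6),  |v_rel|² = 180;  v_rel·d = (12)·(8) + (6)·(5) = 126
180·t² − 252·t + 25 = 0  ⇒  m = 126² − 180·25 = 11376
m = 11376 > 0,  v_rel·d = 126 > 0  ⇒  inside

inside=yes margin=11376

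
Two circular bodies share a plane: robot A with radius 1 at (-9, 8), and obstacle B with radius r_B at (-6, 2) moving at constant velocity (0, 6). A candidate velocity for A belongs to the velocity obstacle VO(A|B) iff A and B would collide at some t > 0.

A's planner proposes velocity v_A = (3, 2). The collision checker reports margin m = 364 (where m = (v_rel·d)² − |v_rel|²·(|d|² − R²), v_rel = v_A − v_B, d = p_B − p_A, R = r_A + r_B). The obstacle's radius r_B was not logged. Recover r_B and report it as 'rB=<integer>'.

m = 364
d = (3, -6);  v_rel = (3, -4),  |v_rel|² = 25
v_rel×d = (3)·(-6) − (-4)·(3) = -6
since m = R²·25 − (-6)²:  R² = (36 + 364) / 25 = 16
R = √16 = 4  ⇒  r_B = 4 − 1 = 3

rB=3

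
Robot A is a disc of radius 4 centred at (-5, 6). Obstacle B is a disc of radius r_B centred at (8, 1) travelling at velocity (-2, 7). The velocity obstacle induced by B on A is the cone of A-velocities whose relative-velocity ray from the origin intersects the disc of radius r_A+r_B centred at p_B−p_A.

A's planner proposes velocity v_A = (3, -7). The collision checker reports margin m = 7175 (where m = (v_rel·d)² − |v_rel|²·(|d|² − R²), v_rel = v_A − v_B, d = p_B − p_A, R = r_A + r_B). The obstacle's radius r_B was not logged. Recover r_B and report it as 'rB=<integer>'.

m = 7175
d = (13, -5);  v_rel = (5, -14),  |v_rel|² = 221
v_rel×d = (5)·(-5) − (-14)·(13) = 157
since m = R²·221 − 157²:  R² = (24649 + 7175) / 221 = 144
R = √144 = 12  ⇒  r_B = 12 − 4 = 8

rB=8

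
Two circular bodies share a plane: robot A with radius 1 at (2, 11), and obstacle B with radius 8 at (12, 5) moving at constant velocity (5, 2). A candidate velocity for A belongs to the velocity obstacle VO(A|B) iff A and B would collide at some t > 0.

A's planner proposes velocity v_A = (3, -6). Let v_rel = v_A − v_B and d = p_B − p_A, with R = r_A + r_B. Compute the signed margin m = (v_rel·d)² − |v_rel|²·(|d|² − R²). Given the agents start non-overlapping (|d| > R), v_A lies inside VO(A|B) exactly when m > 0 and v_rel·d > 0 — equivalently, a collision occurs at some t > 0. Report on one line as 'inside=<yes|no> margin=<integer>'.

d = (10, -6),  |d|² = 136;  R = 1+8 = 9,  c = 136−9² = 55
v_rel = (-2, -8),  |v_rel|² = 68;  v_rel·d = (-2)·(10) + (-8)·(-6) = 28
68·t² − 56·t + 55 = 0  ⇒  m = 28² − 68·55 = -2956
m = -2956 < 0,  v_rel·d = 28 > 0  ⇒  outside

inside=no margin=-2956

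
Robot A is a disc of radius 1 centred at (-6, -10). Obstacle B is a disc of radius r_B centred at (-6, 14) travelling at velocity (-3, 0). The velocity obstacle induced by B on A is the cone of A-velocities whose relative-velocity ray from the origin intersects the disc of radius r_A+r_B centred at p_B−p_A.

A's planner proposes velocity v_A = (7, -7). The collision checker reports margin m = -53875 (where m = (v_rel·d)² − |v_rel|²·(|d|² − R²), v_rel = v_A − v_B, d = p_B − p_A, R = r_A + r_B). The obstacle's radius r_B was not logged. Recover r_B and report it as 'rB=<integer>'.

m = -53875
d = (0, 24);  v_rel = (10, -7),  |v_rel|² = 149
v_rel×d = (10)·(24) − (-7)·(0) = 240
since m = R²·149 − 240²:  R² = (57600 + -53875) / 149 = 25
R = √25 = 5  ⇒  r_B = 5 − 1 = 4

rB=4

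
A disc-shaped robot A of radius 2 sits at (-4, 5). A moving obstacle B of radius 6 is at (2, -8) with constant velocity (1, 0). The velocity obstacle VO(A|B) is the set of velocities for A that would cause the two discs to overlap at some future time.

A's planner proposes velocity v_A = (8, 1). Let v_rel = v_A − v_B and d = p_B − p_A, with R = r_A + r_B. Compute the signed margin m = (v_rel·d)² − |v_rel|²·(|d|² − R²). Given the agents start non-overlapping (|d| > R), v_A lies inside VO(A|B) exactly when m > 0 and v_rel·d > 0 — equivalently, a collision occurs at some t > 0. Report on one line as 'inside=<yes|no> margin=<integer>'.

d = (6, -13),  |d|² = 205;  R = 2+6 = 8,  c = 205−8² = 141
v_rel = (7, 1),  |v_rel|² = 50;  v_rel·d = (7)·(6) + (1)·(-13) = 29
50·t² − 58·t + 141 = 0  ⇒  m = 29² − 50·141 = -6209
m = -6209 < 0,  v_rel·d = 29 > 0  ⇒  outside

inside=no margin=-6209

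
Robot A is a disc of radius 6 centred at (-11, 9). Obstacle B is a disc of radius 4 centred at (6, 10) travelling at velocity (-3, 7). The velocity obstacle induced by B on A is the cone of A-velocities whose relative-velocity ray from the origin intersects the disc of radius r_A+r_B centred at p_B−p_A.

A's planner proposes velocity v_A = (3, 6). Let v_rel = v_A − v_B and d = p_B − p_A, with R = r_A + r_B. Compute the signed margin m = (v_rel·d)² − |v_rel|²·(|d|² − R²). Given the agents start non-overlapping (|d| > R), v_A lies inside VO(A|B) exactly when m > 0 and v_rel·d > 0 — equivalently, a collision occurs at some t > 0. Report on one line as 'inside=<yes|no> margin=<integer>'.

d = (17, 1),  |d|² = 290;  R = 6+4 = 10,  c = 290−10² = 190
v_rel = (6, -1),  |v_rel|² = 37;  v_rel·d = (6)·(17) + (-1)·(1) = 101
37·t² − 202·t + 190 = 0  ⇒  m = 101² − 37·190 = 3171
m = 3171 > 0,  v_rel·d = 101 > 0  ⇒  inside

inside=yes margin=3171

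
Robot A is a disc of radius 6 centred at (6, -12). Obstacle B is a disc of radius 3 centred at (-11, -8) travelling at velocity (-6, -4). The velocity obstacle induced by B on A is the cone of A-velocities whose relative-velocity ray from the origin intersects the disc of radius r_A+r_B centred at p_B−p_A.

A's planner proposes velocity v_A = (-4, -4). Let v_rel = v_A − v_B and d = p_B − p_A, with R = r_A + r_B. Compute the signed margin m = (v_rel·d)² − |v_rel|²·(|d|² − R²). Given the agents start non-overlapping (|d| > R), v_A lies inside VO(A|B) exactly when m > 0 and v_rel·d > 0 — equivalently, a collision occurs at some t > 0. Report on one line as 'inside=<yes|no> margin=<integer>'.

d = (-17, 4),  |d|² = 305;  R = 6+3 = 9,  c = 305−9² = 224
v_rel = (2, 0),  |v_rel|² = 4;  v_rel·d = (2)·(-17) + (0)·(4) = -34
4·t² + 68·t + 224 = 0  ⇒  m = (-34)² − 4·224 = 260
m = 260 > 0,  v_rel·d = -34 < 0  ⇒  outside

inside=no margin=260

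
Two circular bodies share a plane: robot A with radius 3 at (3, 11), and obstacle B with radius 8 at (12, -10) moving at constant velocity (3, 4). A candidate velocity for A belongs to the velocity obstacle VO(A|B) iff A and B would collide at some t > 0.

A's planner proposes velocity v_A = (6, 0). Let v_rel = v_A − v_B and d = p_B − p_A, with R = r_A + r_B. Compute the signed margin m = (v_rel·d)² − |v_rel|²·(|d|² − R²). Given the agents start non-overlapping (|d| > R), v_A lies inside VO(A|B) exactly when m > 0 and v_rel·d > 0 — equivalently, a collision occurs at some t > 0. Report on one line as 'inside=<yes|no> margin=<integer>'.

d = (9, -21),  |d|² = 522;  R = 3+8 = 11,  c = 522−11² = 401
v_rel = (3, -4),  |v_rel|² = 25;  v_rel·d = (3)·(9) + (-4)·(-21) = 111
25·t² − 222·t + 401 = 0  ⇒  m = 111² − 25·401 = 2296
m = 2296 > 0,  v_rel·d = 111 > 0  ⇒  inside

inside=yes margin=2296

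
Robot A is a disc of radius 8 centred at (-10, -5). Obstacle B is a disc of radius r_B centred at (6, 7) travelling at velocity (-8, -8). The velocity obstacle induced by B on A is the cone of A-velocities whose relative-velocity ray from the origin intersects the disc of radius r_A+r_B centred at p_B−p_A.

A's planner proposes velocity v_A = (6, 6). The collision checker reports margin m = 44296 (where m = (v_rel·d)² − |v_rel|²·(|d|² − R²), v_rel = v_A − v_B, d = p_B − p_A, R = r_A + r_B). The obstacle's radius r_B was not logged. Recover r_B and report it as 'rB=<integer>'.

m = 44296
d = (16, 12);  v_rel = (14, 14),  |v_rel|² = 392
v_rel×d = (14)·(12) − (14)·(16) = -56
since m = R²·392 − (-56)²:  R² = (3136 + 44296) / 392 = 121
R = √121 = 11  ⇒  r_B = 11 − 8 = 3

rB=3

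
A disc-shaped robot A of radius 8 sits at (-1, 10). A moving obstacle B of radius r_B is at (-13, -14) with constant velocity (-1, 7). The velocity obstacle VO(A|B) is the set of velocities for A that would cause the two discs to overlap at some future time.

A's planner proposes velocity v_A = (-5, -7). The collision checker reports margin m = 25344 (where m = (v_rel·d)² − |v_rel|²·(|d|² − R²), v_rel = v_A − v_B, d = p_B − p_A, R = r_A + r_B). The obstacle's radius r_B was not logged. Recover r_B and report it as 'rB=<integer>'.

m = 25344
d = (-12, -24);  v_rel = (-4, -14),  |v_rel|² = 212
v_rel×d = (-4)·(-24) − (-14)·(-12) = -72
since m = R²·212 − (-72)²:  R² = (5184 + 25344) / 212 = 144
R = √144 = 12  ⇒  r_B = 12 − 8 = 4

rB=4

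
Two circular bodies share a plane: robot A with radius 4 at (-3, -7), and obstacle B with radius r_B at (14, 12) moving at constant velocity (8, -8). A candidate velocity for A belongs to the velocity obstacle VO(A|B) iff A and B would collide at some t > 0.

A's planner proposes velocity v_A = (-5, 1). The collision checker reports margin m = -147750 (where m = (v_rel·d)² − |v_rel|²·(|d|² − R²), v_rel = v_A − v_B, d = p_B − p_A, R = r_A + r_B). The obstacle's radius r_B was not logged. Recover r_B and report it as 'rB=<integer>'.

m = -147750
d = (17, 19);  v_rel = (-13, 9),  |v_rel|² = 250
v_rel×d = (-13)·(19) − (9)·(17) = -400
since m = R²·250 − (-400)²:  R² = (160000 + -147750) / 250 = 49
R = √49 = 7  ⇒  r_B = 7 − 4 = 3

rB=3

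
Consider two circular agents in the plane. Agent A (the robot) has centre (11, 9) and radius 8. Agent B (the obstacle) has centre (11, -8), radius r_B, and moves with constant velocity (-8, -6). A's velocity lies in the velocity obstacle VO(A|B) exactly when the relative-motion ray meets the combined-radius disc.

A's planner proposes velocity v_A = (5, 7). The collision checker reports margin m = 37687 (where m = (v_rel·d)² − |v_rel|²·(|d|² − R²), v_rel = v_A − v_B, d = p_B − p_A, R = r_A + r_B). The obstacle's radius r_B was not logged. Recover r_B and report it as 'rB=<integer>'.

m = 37687
d = (0, -17);  v_rel = (13, 13),  |v_rel|² = 338
v_rel×d = (13)·(-17) − (13)·(0) = -221
since m = R²·338 − (-221)²:  R² = (48841 + 37687) / 338 = 256
R = √256 = 16  ⇒  r_B = 16 − 8 = 8

rB=8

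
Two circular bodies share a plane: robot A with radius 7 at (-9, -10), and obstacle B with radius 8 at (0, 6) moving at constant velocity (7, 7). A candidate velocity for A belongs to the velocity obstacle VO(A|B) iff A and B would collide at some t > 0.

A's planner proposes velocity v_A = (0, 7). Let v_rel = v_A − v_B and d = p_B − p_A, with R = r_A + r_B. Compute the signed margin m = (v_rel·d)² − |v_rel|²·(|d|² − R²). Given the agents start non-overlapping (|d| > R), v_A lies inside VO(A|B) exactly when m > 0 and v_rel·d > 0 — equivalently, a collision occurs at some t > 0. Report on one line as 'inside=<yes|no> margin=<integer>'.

d = (9, 16),  |d|² = 337;  R = 7+8 = 15,  c = 337−15² = 112
v_rel = (-7, 0),  |v_rel|² = 49;  v_rel·d = (-7)·(9) + (0)·(16) = -63
49·t² + 126·t + 112 = 0  ⇒  m = (-63)² − 49·112 = -1519
m = -1519 < 0,  v_rel·d = -63 < 0  ⇒  outside

inside=no margin=-1519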